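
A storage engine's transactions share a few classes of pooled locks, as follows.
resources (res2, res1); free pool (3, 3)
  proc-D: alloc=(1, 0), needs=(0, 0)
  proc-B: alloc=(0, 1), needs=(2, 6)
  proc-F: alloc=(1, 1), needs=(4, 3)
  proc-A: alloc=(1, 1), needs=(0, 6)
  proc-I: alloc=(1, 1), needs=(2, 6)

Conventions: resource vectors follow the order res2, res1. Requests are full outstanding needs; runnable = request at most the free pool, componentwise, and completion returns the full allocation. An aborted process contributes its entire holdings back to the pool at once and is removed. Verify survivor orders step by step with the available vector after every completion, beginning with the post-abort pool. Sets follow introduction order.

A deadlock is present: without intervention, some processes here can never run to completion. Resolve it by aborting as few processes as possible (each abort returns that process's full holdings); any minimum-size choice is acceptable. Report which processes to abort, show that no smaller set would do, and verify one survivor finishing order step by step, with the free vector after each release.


The answer: abort proc-B and proc-A.
Key observation: the returned (1, 2) from proc-B and proc-A is what brings proc-I — unrunnable before, under any order — into play at step 3.
Minimality, checking each single-abort alternative: proc-D alone leaves proc-B blocked (short on res1); proc-B alone leaves proc-A blocked (short on res1); proc-F alone leaves proc-B blocked (short on res1); proc-A alone leaves proc-B blocked (short on res1); proc-I alone leaves proc-B blocked (short on res1).
The survivors complete as proc-F, proc-D, proc-I. Step-by-step check (starting from the post-abort pool):
  pool = (4, 5)
  proc-F needs (4, 3) <= (4, 5) -> finishes; pool += (1, 1) = (5, 6)
  proc-D needs (0, 0) <= (5, 6) -> finishes; pool += (1, 0) = (6, 6)
  proc-I needs (2, 6) <= (6, 6) -> finishes; pool += (1, 1) = (7, 7)


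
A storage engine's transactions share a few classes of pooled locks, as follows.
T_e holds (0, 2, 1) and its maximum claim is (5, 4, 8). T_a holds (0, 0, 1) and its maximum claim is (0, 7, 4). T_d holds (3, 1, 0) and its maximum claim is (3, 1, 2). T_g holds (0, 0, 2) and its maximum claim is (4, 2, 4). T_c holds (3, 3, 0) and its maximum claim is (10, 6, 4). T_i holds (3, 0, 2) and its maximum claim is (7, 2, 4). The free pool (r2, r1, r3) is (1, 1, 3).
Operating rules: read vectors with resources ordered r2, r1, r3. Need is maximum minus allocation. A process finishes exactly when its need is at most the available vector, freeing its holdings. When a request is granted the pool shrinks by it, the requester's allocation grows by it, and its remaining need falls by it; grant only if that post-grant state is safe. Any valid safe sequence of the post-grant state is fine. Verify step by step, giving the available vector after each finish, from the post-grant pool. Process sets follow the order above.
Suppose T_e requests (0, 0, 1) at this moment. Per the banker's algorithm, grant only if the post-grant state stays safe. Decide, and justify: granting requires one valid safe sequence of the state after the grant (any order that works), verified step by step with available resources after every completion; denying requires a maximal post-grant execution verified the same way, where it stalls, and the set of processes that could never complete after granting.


GRANT: granting preserves safety; a valid post-grant sequence is T_d, T_i, T_g, T_e, T_c, T_a.
Key observation: post-grant, (1, 1, 2) remains, and an order beginning with T_d completes everyone.
Check on the post-grant state, step by step:
  pool = (1, 1, 2)
  run T_d (needs (0, 0, 2), free (1, 1, 2)); after release of (3, 1, 0) the pool is (4, 2, 2)
  run T_i (needs (4, 2, 2), free (4, 2, 2)); after release of (3, 0, 2) the pool is (7, 2, 4)
  run T_g (needs (4, 2, 2), free (7, 2, 4)); after release of (0, 0, 2) the pool is (7, 2, 6)
  run T_e (needs (5, 2, 6), free (7, 2, 6)); after release of (0, 2, 2) the pool is (7, 4, 8)
  run T_c (needs (7, 3, 4), free (7, 4, 8)); after release of (3, 3, 0) the pool is (10, 7, 8)
  run T_a (needs (0, 7, 3), free (10, 7, 8)); after release of (0, 0, 1) the pool is (10, 7, 9)


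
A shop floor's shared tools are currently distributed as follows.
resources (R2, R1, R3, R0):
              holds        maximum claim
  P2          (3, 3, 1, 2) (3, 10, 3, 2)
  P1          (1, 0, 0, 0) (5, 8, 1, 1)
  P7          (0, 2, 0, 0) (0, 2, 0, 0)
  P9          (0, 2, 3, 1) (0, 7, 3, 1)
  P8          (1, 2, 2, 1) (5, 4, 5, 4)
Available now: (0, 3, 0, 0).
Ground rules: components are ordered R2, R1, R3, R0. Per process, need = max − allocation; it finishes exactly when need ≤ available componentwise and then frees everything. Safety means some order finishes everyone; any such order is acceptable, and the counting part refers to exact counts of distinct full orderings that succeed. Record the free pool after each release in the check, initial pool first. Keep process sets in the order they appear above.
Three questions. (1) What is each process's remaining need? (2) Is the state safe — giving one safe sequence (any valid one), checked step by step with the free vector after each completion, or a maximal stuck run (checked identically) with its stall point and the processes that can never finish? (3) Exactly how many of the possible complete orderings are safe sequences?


(1) Need matrix, components ordered R2, R1, R3, R0:
  P2: (0, 7, 2, 0)
  P1: (4, 8, 1, 1)
  P7: (0, 0, 0, 0)
  P9: (0, 5, 0, 0)
  P8: (4, 2, 3, 3)
(2) The state is UNSAFE.
Key observation: once P7, P9, P2 finish, the pool peaks at (3, 10, 4, 3) — and every remaining process still needs more R2 than that.
Going as far as possible: P7, P9, P2; after that, nothing fits. Verifying each step:
  pool = (0, 3, 0, 0)
  P7: need (0, 0, 0, 0) fits (0, 3, 0, 0); releases (0, 2, 0, 0), pool now (0, 5, 0, 0)
  P9: need (0, 5, 0, 0) fits (0, 5, 0, 0); releases (0, 2, 3, 1), pool now (0, 7, 3, 1)
  P2: need (0, 7, 2, 0) fits (0, 7, 3, 1); releases (3, 3, 1, 2), pool now (3, 10, 4, 3)
  P1 cannot run: need (4, 8, 1, 1) vs free (3, 10, 4, 3) (insufficient R2)
  P8 cannot run: need (4, 2, 3, 3) vs free (3, 10, 4, 3) (insufficient R2)
Processes that can never finish: P1 and P8.
(3) Precisely 0 of the possible complete orderings are safe sequences.


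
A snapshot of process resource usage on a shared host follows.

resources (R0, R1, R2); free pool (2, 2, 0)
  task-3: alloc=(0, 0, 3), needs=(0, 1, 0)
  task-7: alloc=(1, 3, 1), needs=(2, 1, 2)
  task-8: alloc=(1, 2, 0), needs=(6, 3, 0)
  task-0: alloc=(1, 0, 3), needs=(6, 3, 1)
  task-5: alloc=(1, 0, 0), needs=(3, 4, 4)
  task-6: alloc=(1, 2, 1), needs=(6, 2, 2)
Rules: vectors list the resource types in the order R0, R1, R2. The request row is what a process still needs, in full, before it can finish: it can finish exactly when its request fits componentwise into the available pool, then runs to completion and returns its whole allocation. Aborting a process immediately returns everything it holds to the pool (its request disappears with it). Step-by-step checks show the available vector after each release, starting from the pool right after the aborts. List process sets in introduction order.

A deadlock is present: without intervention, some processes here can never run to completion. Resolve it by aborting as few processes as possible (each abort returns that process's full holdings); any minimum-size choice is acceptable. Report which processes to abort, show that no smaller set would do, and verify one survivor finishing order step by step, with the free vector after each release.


The answer: abort task-0 and task-6.
Key observation: before aborting task-0 and task-6, task-8 was permanently blocked — no order could ever run it; afterwards it completes at step 4.
Minimality, checking each single-abort alternative: task-3 alone leaves task-8 blocked (short on R0); task-7 alone leaves task-8 blocked (short on R0); task-8 alone leaves task-0 blocked (short on R0); task-0 alone leaves task-8 blocked (short on R0); task-5 alone leaves task-8 blocked (short on R0); task-6 alone leaves task-8 blocked (short on R0).
The survivors complete as task-3, task-7, task-5, task-8. Verifying each step (starting from the post-abort pool):
  pool = (4, 4, 4)
  task-3: need (0, 1, 0) fits (4, 4, 4); releases (0, 0, 3), pool now (4, 4, 7)
  task-7: need (2, 1, 2) fits (4, 4, 7); releases (1, 3, 1), pool now (5, 7, 8)
  task-5: need (3, 4, 4) fits (5, 7, 8); releases (1, 0, 0), pool now (6, 7, 8)
  task-8: need (6, 3, 0) fits (6, 7, 8); releases (1, 2, 0), pool now (7, 9, 8)


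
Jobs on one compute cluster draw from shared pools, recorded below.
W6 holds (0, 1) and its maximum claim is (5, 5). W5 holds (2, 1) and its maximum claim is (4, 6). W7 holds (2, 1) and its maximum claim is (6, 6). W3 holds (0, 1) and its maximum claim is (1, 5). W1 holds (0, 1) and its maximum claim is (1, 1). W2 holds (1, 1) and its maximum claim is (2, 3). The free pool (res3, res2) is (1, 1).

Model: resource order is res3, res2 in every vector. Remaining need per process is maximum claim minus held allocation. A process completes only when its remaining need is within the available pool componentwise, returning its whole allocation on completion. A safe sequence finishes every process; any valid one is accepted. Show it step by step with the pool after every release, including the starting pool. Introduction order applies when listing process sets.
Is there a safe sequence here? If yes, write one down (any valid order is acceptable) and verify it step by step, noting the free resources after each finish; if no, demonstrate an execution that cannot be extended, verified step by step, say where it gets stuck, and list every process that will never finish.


The state is UNSAFE.
Key observation: the wall is res2: completing W1, W2 brings the pool only to (2, 3), and all the rest need more.
A maximal execution: W1, W2 — then nothing else fits. Walking it through:
  pool = (1, 1)
  run W1 (needs (1, 0), free (1, 1)); after release of (0, 1) the pool is (1, 2)
  run W2 (needs (1, 2), free (1, 2)); after release of (1, 1) the pool is (2, 3)
  W6 still needs (5, 4) but only (2, 3) is free — short on res3 and res2
  W5 still needs (2, 5) but only (2, 3) is free — short on res2
  W7 still needs (4, 5) but only (2, 3) is free — short on res3 and res2
  W3 still needs (1, 4) but only (2, 3) is free — short on res2
Permanently blocked: W6, W5, W7 and W3.


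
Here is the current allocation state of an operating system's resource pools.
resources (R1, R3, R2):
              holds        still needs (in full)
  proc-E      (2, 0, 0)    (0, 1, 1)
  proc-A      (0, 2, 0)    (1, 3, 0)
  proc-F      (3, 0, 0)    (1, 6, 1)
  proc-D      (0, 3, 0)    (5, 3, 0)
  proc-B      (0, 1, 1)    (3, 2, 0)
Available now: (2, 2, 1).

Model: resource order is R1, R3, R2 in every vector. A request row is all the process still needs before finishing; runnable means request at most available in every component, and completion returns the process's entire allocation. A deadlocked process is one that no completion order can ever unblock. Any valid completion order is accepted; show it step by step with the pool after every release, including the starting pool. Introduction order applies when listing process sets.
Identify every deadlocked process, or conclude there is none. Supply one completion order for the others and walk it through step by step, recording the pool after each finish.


Deadlocked: proc-F and proc-D.
Key observation: after proc-E, proc-B, proc-A the pool peaks at (4, 5, 2), and each blocked process is short somewhere: proc-F on R3; proc-D on R1.
A valid finishing order for the others: proc-E, proc-B, proc-A. Step-by-step check:
  pool = (2, 2, 1)
  proc-E: need (0, 1, 1) fits (2, 2, 1); releases (2, 0, 0), pool now (4, 2, 1)
  proc-B: need (3, 2, 0) fits (4, 2, 1); releases (0, 1, 1), pool now (4, 3, 2)
  proc-A: need (1, 3, 0) fits (4, 3, 2); releases (0, 2, 0), pool now (4, 5, 2)
The stuck group stays short no matter what:
  proc-F still needs (1, 6, 1) but only (4, 5, 2) is free — short on R3
  proc-D still needs (5, 3, 0) but only (4, 5, 2) is free — short on R1


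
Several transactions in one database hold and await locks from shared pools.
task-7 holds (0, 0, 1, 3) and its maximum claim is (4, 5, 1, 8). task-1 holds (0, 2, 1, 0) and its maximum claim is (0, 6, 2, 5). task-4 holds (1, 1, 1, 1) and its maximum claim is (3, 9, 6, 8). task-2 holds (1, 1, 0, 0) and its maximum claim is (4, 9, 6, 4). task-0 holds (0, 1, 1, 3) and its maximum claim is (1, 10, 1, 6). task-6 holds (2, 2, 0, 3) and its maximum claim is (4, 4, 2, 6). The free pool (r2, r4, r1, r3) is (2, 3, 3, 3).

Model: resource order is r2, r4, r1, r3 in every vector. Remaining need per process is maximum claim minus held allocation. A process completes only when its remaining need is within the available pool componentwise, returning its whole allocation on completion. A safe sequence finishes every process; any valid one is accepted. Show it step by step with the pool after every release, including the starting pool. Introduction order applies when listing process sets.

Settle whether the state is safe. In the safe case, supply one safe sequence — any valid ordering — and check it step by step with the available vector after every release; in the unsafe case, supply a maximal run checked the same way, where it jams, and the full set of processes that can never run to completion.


UNSAFE — no complete ordering exists.
Key observation: once task-6, task-1, task-7 finish, the pool peaks at (4, 7, 5, 9) — and every remaining process still needs more r4 than that.
Going as far as possible: task-6, task-1, task-7; after that, nothing fits. Step-by-step check:
  pool = (2, 3, 3, 3)
  task-6: need (2, 2, 2, 3) fits (2, 3, 3, 3); releases (2, 2, 0, 3), pool now (4, 5, 3, 6)
  task-1: need (0, 4, 1, 5) fits (4, 5, 3, 6); releases (0, 2, 1, 0), pool now (4, 7, 4, 6)
  task-7: need (4, 5, 0, 5) fits (4, 7, 4, 6); releases (0, 0, 1, 3), pool now (4, 7, 5, 9)
  task-4 still needs (2, 8, 5, 7) but only (4, 7, 5, 9) is free — short on r4
  task-2 still needs (3, 8, 6, 4) but only (4, 7, 5, 9) is free — short on r4 and r1
  task-0 still needs (1, 9, 0, 3) but only (4, 7, 5, 9) is free — short on r4
Never able to finish: task-4, task-2 and task-0.


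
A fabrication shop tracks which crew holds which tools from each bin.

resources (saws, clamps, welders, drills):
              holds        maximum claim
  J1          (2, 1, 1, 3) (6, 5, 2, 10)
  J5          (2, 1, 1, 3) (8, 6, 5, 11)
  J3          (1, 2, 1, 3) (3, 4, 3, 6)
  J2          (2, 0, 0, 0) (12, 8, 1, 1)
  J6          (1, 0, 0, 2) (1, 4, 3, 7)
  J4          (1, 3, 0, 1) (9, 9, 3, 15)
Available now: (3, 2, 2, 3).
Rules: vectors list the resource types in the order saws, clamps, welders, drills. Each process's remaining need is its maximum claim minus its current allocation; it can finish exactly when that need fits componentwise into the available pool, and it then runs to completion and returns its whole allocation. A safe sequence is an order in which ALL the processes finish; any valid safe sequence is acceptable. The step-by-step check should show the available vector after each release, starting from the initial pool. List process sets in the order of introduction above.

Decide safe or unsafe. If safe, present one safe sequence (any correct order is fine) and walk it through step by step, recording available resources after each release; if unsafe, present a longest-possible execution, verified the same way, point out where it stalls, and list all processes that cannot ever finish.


SAFE — a valid safe sequence is J3, J6, J1, J5, J4, J2.
Key observation: reading the order forward, J3 is the first process whose need (2, 2, 2, 3) meets the free pool (3, 2, 2, 3) exactly on a resource it requests.
Verifying each step:
  pool = (3, 2, 2, 3)
  J3: need (2, 2, 2, 3) fits (3, 2, 2, 3); releases (1, 2, 1, 3), pool now (4, 4, 3, 6)
  J6: need (0, 4, 3, 5) fits (4, 4, 3, 6); releases (1, 0, 0, 2), pool now (5, 4, 3, 8)
  J1: need (4, 4, 1, 7) fits (5, 4, 3, 8); releases (2, 1, 1, 3), pool now (7, 5, 4, 11)
  J5: need (6, 5, 4, 8) fits (7, 5, 4, 11); releases (2, 1, 1, 3), pool now (9, 6, 5, 14)
  J4: need (8, 6, 3, 14) fits (9, 6, 5, 14); releases (1, 3, 0, 1), pool now (10, 9, 5, 15)
  J2: need (10, 8, 1, 1) fits (10, 9, 5, 15); releases (2, 0, 0, 0), pool now (12, 9, 5, 15)


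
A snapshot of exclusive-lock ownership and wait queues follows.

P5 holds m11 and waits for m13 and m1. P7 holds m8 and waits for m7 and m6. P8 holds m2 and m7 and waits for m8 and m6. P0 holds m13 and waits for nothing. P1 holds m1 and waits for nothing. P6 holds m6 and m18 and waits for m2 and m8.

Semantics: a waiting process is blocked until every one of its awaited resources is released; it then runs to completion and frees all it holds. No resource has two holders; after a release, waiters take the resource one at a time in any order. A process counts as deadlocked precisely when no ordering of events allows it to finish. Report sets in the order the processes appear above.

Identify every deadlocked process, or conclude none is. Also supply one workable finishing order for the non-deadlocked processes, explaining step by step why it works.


Deadlocked: P7, P8 and P6.
Key observation: nobody on the ring P7 -> P8 -> P7 can start until another member finishes, which never happens; P6 is caught in further circular waits.
The rest can finish in the order P1, P0, P5.
Walking it through:
  P1 waits on nothing -> runs at once and releases m1
  P0 waits on nothing -> runs at once and releases m13
  run P5 (all its waits — m13 and m1 — are resolved); releases m11


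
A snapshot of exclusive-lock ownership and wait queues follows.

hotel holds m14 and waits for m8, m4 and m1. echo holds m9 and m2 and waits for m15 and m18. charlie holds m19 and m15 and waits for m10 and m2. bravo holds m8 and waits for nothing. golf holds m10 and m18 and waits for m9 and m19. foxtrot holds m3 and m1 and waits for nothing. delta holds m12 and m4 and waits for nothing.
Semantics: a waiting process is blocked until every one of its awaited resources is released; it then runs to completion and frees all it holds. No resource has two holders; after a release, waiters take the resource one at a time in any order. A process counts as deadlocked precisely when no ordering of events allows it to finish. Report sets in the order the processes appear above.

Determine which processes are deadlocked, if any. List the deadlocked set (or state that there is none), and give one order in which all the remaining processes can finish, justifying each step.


Deadlocked set: echo, charlie and golf.
Key observation: along echo -> charlie -> echo, each member waits on what the next one holds — a deadlock; golf is caught in further circular waits.
A valid finishing order for the others: foxtrot, delta, bravo, hotel.
Verifying each step:
  run foxtrot (it waits on nothing); releases m3 and m1
  run delta (it waits on nothing); releases m12 and m4
  run bravo (it waits on nothing); releases m8
  hotel waits on m8, m4 and m1 — all released -> runs and releases m14


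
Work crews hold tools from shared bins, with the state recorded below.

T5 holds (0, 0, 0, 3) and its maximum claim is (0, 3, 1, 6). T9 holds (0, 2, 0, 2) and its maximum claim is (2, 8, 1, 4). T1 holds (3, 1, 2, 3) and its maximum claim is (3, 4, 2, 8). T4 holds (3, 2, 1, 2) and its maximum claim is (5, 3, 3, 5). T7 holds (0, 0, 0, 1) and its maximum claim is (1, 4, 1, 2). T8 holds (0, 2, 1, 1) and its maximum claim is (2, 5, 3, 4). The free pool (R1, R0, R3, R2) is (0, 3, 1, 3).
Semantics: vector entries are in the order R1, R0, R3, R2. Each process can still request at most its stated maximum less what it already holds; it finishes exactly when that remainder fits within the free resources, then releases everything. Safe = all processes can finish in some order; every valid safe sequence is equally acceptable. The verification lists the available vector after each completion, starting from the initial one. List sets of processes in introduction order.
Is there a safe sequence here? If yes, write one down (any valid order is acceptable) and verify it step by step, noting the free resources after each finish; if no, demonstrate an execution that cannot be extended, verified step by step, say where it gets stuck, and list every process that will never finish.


SAFE, for example via the order T5, T1, T4, T7, T9, T8.
Key observation: T5 marks the first exact bind of the order: its need (0, 3, 1, 3) fits the free (0, 3, 1, 3) with zero slack on a requested resource.
Verifying each step:
  pool = (0, 3, 1, 3)
  T5 needs (0, 3, 1, 3) <= (0, 3, 1, 3) -> finishes; pool += (0, 0, 0, 3) = (0, 3, 1, 6)
  T1 needs (0, 3, 0, 5) <= (0, 3, 1, 6) -> finishes; pool += (3, 1, 2, 3) = (3, 4, 3, 9)
  T4 needs (2, 1, 2, 3) <= (3, 4, 3, 9) -> finishes; pool += (3, 2, 1, 2) = (6, 6, 4, 11)
  T7 needs (1, 4, 1, 1) <= (6, 6, 4, 11) -> finishes; pool += (0, 0, 0, 1) = (6, 6, 4, 12)
  T9 needs (2, 6, 1, 2) <= (6, 6, 4, 12) -> finishes; pool += (0, 2, 0, 2) = (6, 8, 4, 14)
  T8 needs (2, 3, 2, 3) <= (6, 8, 4, 14) -> finishes; pool += (0, 2, 1, 1) = (6, 10, 5, 15)


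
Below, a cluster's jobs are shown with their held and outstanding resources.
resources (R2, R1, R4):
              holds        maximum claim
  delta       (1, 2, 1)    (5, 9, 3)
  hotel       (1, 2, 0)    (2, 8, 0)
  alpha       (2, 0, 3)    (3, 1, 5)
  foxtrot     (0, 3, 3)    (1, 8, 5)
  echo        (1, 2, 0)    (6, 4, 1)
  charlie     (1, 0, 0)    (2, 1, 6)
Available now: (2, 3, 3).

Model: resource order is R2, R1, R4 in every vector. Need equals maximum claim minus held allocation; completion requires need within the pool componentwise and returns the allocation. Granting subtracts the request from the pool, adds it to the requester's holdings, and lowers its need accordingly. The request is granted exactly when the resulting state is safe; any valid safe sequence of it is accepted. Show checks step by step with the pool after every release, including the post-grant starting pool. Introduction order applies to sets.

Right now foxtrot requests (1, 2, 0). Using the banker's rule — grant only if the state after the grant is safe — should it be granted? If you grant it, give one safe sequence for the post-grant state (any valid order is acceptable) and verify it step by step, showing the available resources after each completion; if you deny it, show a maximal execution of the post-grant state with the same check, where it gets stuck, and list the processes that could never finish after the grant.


DENY — the pretend-granted state is unsafe.
Key observation: after alpha, charlie complete, (4, 1, 6) is the best the pool ever gets, yet each leftover process wants more R1.
On the post-grant state, alpha, charlie is a maximal run — nothing extends it. Walking it through:
  pool = (1, 1, 3)
  alpha: need (1, 1, 2) fits (1, 1, 3); releases (2, 0, 3), pool now (3, 1, 6)
  charlie: need (1, 1, 6) fits (3, 1, 6); releases (1, 0, 0), pool now (4, 1, 6)
  delta cannot run: need (4, 7, 2) vs free (4, 1, 6) (insufficient R1)
  hotel cannot run: need (1, 6, 0) vs free (4, 1, 6) (insufficient R1)
  foxtrot cannot run: need (0, 3, 2) vs free (4, 1, 6) (insufficient R1)
  echo cannot run: need (5, 2, 1) vs free (4, 1, 6) (insufficient R2 and R1)
Post-grant, the permanently blocked set is delta, hotel, foxtrot and echo.


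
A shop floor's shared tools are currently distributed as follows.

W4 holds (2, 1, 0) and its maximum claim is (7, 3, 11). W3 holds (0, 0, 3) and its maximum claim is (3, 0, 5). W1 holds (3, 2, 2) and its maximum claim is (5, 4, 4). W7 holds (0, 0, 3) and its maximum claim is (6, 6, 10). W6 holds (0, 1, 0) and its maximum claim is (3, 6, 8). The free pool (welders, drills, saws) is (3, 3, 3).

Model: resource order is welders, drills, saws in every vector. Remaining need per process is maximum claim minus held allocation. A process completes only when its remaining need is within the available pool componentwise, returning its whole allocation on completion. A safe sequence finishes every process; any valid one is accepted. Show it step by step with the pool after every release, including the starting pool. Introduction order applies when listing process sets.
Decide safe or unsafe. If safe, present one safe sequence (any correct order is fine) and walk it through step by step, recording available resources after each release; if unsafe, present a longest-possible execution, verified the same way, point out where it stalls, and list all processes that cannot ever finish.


SAFE — a valid safe sequence is W3, W1, W6, W7, W4.
Key observation: W3 marks the first exact bind of the order: its need (3, 0, 2) fits the free (3, 3, 3) with zero slack on a requested resource.
Verifying each step:
  pool = (3, 3, 3)
  W3: need (3, 0, 2) fits (3, 3, 3); releases (0, 0, 3), pool now (3, 3, 6)
  W1: need (2, 2, 2) fits (3, 3, 6); releases (3, 2, 2), pool now (6, 5, 8)
  W6: need (3, 5, 8) fits (6, 5, 8); releases (0, 1, 0), pool now (6, 6, 8)
  W7: need (6, 6, 7) fits (6, 6, 8); releases (0, 0, 3), pool now (6, 6, 11)
  W4: need (5, 2, 11) fits (6, 6, 11); releases (2, 1, 0), pool now (8, 7, 11)


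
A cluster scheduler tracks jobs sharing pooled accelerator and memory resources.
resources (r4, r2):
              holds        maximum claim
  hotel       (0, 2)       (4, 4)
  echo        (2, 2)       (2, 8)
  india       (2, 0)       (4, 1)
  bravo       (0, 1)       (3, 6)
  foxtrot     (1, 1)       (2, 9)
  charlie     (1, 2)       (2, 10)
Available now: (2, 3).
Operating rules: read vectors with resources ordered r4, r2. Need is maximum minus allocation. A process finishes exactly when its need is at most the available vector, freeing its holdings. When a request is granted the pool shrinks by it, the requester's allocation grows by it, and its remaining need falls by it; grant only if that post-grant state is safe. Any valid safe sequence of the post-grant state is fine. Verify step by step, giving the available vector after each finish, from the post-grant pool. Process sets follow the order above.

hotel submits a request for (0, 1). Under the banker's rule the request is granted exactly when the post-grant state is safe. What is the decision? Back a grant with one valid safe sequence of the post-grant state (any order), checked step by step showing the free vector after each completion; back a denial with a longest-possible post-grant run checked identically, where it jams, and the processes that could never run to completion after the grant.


GRANT: granting preserves safety; a valid post-grant sequence is india, hotel, bravo, echo, charlie, foxtrot.
Key observation: after the grant the pool drops to (2, 2), which still lets india finish first and unwind the rest.
Step-by-step check of the post-grant state:
  pool = (2, 2)
  run india (needs (2, 1), free (2, 2)); after release of (2, 0) the pool is (4, 2)
  run hotel (needs (4, 1), free (4, 2)); after release of (0, 3) the pool is (4, 5)
  run bravo (needs (3, 5), free (4, 5)); after release of (0, 1) the pool is (4, 6)
  run echo (needs (0, 6), free (4, 6)); after release of (2, 2) the pool is (6, 8)
  run charlie (needs (1, 8), free (6, 8)); after release of (1, 2) the pool is (7, 10)
  run foxtrot (needs (1, 8), free (7, 10)); after release of (1, 1) the pool is (8, 11)


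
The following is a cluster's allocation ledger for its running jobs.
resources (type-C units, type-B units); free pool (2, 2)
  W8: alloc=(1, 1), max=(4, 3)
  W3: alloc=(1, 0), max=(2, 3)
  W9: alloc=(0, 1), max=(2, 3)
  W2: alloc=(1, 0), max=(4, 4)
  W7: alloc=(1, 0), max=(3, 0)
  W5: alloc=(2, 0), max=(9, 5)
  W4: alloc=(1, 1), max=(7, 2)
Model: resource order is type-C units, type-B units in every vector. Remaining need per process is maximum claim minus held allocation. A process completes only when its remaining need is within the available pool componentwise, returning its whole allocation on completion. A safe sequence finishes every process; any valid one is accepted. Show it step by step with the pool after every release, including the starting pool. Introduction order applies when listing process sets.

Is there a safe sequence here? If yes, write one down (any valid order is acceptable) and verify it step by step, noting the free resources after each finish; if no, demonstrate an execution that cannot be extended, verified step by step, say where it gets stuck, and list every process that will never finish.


The state is SAFE; one workable sequence: W7, W8, W9, W2, W3, W4, W5.
Key observation: W7 is the earliest step where a requested resource binds exactly: need (2, 0), pool (2, 2) at its turn.
Verifying each step:
  pool = (2, 2)
  W7: need (2, 0) fits (2, 2); releases (1, 0), pool now (3, 2)
  W8: need (3, 2) fits (3, 2); releases (1, 1), pool now (4, 3)
  W9: need (2, 2) fits (4, 3); releases (0, 1), pool now (4, 4)
  W2: need (3, 4) fits (4, 4); releases (1, 0), pool now (5, 4)
  W3: need (1, 3) fits (5, 4); releases (1, 0), pool now (6, 4)
  W4: need (6, 1) fits (6, 4); releases (1, 1), pool now (7, 5)
  W5: need (7, 5) fits (7, 5); releases (2, 0), pool now (9, 5)


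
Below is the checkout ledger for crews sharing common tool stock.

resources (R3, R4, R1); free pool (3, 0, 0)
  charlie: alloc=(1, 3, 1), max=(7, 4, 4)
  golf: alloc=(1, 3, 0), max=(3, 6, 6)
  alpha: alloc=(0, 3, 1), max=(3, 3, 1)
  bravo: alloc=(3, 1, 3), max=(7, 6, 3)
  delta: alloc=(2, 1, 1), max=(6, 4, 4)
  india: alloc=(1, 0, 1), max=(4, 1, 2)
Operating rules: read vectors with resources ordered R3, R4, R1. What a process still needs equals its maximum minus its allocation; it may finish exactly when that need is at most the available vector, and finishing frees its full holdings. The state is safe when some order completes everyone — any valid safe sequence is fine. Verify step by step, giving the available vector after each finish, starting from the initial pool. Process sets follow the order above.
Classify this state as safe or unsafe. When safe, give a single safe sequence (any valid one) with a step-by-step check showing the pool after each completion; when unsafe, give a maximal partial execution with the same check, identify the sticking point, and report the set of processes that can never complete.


The state is UNSAFE.
Key observation: after alpha, india the pool peaks at (4, 3, 2), and each blocked process is short somewhere: charlie on R3, R1; golf on R1; bravo on R4; delta on R1.
Going as far as possible: alpha, india; after that, nothing fits. Check, step by step:
  pool = (3, 0, 0)
  alpha needs (3, 0, 0) <= (3, 0, 0) -> finishes; pool += (0, 3, 1) = (3, 3, 1)
  india needs (3, 1, 1) <= (3, 3, 1) -> finishes; pool += (1, 0, 1) = (4, 3, 2)
  charlie cannot run: need (6, 1, 3) vs free (4, 3, 2) (insufficient R3 and R1)
  golf cannot run: need (2, 3, 6) vs free (4, 3, 2) (insufficient R1)
  bravo cannot run: need (4, 5, 0) vs free (4, 3, 2) (insufficient R4)
  delta cannot run: need (4, 3, 3) vs free (4, 3, 2) (insufficient R1)
Permanently blocked: charlie, golf, bravo and delta.


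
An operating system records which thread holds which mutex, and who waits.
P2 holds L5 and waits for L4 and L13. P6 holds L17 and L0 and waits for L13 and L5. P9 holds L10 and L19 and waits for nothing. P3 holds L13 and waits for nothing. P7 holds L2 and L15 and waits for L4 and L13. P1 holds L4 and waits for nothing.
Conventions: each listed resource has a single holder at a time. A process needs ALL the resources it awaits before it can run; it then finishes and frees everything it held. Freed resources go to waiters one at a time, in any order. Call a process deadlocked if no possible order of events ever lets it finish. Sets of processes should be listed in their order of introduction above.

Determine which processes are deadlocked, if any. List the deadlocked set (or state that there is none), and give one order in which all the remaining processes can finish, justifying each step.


Nothing here is deadlocked.
Key observation: the wait relation is loop-free; peeling off processes with no waits unwinds the whole state.
One completion order for the rest: P1, P3, P9, P7, P2, P6.
Check, step by step:
  P1 waits on nothing -> runs at once and releases L4
  P3 waits on nothing -> runs at once and releases L13
  P9 waits on nothing -> runs at once and releases L10 and L19
  P7: everything it awaited (L4 and L13) is free; runs, freeing L2 and L15
  P2: everything it awaited (L4 and L13) is free; runs, freeing L5
  P6: everything it awaited (L13 and L5) is free; runs, freeing L17 and L0


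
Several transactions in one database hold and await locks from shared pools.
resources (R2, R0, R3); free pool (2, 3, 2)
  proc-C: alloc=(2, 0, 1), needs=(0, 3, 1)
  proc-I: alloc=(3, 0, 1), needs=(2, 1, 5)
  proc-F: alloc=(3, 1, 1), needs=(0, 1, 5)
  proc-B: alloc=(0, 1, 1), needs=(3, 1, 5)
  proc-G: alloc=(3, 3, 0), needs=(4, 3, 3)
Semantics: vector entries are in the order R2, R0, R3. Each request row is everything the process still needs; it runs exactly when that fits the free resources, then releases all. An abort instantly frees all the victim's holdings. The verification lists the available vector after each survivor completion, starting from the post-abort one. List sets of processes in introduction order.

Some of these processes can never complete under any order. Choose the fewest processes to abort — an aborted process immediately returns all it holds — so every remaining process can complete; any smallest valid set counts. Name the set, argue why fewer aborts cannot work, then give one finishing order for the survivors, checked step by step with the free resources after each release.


Abort proc-F and proc-B.
Key observation: aborting proc-F and proc-B returns (3, 2, 2), and proc-I — hopeless before — runs at step 2 with the returned capacity in the pool.
Why nothing smaller works — every single abort fails: proc-C alone leaves proc-I blocked (short on R3); proc-I alone leaves proc-F blocked (short on R3); proc-F alone leaves proc-I blocked (short on R3); proc-B alone leaves proc-I blocked (short on R3); proc-G alone leaves proc-I blocked (short on R3).
Survivors finish in the order: proc-C, proc-I, proc-G. Walking it through (pool after the aborts first):
  pool = (5, 5, 4)
  proc-C needs (0, 3, 1) <= (5, 5, 4) -> finishes; pool += (2, 0, 1) = (7, 5, 5)
  proc-I needs (2, 1, 5) <= (7, 5, 5) -> finishes; pool += (3, 0, 1) = (10, 5, 6)
  proc-G needs (4, 3, 3) <= (10, 5, 6) -> finishes; pool += (3, 3, 0) = (13, 8, 6)


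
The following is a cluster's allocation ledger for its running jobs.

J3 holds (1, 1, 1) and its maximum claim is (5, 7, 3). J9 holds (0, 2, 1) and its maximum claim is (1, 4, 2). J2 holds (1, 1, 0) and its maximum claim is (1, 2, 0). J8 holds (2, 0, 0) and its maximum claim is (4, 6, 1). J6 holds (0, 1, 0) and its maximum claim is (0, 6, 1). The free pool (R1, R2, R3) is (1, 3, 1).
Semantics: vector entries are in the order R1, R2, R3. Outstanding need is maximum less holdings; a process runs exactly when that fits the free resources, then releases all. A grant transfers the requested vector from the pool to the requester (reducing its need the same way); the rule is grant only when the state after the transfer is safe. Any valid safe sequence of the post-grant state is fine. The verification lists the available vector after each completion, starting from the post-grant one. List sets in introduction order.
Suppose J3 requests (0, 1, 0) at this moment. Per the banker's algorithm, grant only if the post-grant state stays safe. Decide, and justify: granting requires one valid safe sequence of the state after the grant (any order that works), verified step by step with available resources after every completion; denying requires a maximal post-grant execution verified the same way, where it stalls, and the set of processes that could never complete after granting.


GRANT — the state after the grant stays safe, e.g. via J2, J9, J6, J8, J3.
Key observation: granting shrinks the pool to (1, 2, 1), yet J2 still fits and the chain goes through.
Step-by-step check of the post-grant state:
  pool = (1, 2, 1)
  J2: need (0, 1, 0) fits (1, 2, 1); releases (1, 1, 0), pool now (2, 3, 1)
  J9: need (1, 2, 1) fits (2, 3, 1); releases (0, 2, 1), pool now (2, 5, 2)
  J6: need (0, 5, 1) fits (2, 5, 2); releases (0, 1, 0), pool now (2, 6, 2)
  J8: need (2, 6, 1) fits (2, 6, 2); releases (2, 0, 0), pool now (4, 6, 2)
  J3: need (4, 5, 2) fits (4, 6, 2); releases (1, 2, 1), pool now (5, 8, 3)


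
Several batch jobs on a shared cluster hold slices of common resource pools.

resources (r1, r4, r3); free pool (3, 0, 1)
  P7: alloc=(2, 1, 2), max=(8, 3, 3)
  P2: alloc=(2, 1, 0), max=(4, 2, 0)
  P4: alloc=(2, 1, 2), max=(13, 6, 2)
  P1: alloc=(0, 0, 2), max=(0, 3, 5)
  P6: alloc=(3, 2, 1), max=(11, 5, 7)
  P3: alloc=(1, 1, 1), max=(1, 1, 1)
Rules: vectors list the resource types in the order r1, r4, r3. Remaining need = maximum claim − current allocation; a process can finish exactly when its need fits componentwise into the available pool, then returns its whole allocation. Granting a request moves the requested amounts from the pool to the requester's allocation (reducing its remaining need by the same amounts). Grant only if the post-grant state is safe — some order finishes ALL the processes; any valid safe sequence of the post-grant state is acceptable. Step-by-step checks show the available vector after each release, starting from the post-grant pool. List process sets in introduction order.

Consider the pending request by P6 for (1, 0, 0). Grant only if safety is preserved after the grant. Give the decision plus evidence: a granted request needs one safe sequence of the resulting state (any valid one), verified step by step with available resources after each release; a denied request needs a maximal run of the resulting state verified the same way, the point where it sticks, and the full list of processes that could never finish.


DENY: after the grant no complete ordering would exist.
Key observation: after P3, P2 the pool peaks at (5, 2, 2), and each blocked process is short somewhere: P7 on r1; P4 on r1, r4; P1 on r4, r3; P6 on r1, r4, r3.
After a pretend grant, a maximal execution: P3, P2 — then nothing else fits. Check, step by step:
  pool = (2, 0, 1)
  run P3 (needs (0, 0, 0), free (2, 0, 1)); after release of (1, 1, 1) the pool is (3, 1, 2)
  run P2 (needs (2, 1, 0), free (3, 1, 2)); after release of (2, 1, 0) the pool is (5, 2, 2)
  P7 still needs (6, 2, 1) but only (5, 2, 2) is free — short on r1
  P4 still needs (11, 5, 0) but only (5, 2, 2) is free — short on r1 and r4
  P1 still needs (0, 3, 3) but only (5, 2, 2) is free — short on r4 and r3
  P6 still needs (7, 3, 6) but only (5, 2, 2) is free — short on r1, r4 and r3
Processes that could never finish after the grant: P7, P4, P1 and P6.


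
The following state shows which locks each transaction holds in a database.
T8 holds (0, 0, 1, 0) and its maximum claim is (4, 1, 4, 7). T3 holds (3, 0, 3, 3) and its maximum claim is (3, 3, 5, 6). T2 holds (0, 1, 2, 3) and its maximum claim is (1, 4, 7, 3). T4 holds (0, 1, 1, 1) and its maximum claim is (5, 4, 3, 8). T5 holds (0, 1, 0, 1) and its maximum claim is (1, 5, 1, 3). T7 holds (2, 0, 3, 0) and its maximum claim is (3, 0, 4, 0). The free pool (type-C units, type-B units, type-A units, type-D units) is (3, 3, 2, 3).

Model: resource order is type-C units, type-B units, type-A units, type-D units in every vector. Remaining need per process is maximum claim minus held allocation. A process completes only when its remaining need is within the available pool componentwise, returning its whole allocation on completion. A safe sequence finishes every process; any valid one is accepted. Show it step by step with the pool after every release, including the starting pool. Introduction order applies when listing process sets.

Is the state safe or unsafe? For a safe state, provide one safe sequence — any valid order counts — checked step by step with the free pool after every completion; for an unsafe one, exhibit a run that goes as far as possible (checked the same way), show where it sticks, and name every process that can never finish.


The state is SAFE; one workable sequence: T3, T7, T2, T8, T5, T4.
Key observation: the order's first zero-slack moment is T3 ((0, 3, 2, 3) needed, (3, 3, 2, 3) free — a requested resource with nothing to spare).
Check, step by step:
  pool = (3, 3, 2, 3)
  run T3 (needs (0, 3, 2, 3), free (3, 3, 2, 3)); after release of (3, 0, 3, 3) the pool is (6, 3, 5, 6)
  run T7 (needs (1, 0, 1, 0), free (6, 3, 5, 6)); after release of (2, 0, 3, 0) the pool is (8, 3, 8, 6)
  run T2 (needs (1, 3, 5, 0), free (8, 3, 8, 6)); after release of (0, 1, 2, 3) the pool is (8, 4, 10, 9)
  run T8 (needs (4, 1, 3, 7), free (8, 4, 10, 9)); after release of (0, 0, 1, 0) the pool is (8, 4, 11, 9)
  run T5 (needs (1, 4, 1, 2), free (8, 4, 11, 9)); after release of (0, 1, 0, 1) the pool is (8, 5, 11, 10)
  run T4 (needs (5, 3, 2, 7), free (8, 5, 11, 10)); after release of (0, 1, 1, 1) the pool is (8, 6, 12, 11)
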